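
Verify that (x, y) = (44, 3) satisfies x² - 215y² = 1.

Compute x² = 44² = 1936
Compute 215y² = 215·3² = 215·9 = 1935
x² - 215y² = 1936 - 1935 = 1
Since this equals 1, (44, 3) is a solution.

Yes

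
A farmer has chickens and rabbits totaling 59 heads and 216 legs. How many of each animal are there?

Let c = chickens, r = rabbits.
Heads: c + r = 59
Legs: 2c + 4r = 216
From the first equation, c = 59 - r. Substitute:
2(59 - r) + 4r = 216
118 + 2r = 216
r = (216 - 118)/2 = 49
c = 59 - 49 = 10

Chickens: 10, Rabbits: 49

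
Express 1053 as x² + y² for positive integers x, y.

We need to find integers x, y > 0 such that x² + y² = 1053.
Trying x = 18: y² = 1053 - 18² = 1053 - 324 = 729
y = 27
Check: 18² + 27² = 324 + 729 = 1053 ✓

1053 = 18² + 27²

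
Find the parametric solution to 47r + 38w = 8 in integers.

Step 1: Compute gcd(47, 38) = 1.
Since 1 divides 8, solutions exist.

Step 2: Find a particular solution using extended Euclidean algorithm.
We get r₀ = 136, w₀ = -168.
Check: 47*136 + 38*-168 = 8 = 8 ✓

Step 3: Write the general solution.
r = 136 + (38/1)t = 136 + 38t
w = -168 - (47/1)t = -168 - 47t
for any integer t.

r = 136 + 38t, w = -168 - 47t for integer t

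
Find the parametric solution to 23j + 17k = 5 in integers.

Step 1: Compute gcd(23, 17) = 1.
Since 1 divides 5, solutions exist.

Step 2: Find a particular solution using extended Euclidean algorithm.
We get j₀ = 15, k₀ = -20.
Check: 23*15 + 17*-20 = 5 = 5 ✓

Step 3: Write the general solution.
j = 15 + (17/1)t = 15 + 17t
k = -20 - (23/1)t = -20 - 23t
for any integer t.

j = 15 + 17t, k = -20 - 23t for integer t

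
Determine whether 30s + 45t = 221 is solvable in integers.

Step 1: Compute gcd(30, 45).
gcd(30, 45) = 15

Step 2: Check divisibility.
Does 15 divide 221? 221 = 15 x 14 + 11, so no.

By the theorem on linear Diophantine equations, 30s + 45t = 221 has integer solutions if and only if gcd(30, 45) divides 221. Since 15 does not divide 221, no solutions exist.

No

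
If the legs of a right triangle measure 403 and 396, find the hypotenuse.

c² = a² + b² = 403² + 396² = 162409 + 156816 = 319225
c = 565

565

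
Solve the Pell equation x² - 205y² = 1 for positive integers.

We seek the smallest positive integers (x, y) with x² - 205y² = 1, i.e., x² = 205y² + 1.
Try successive y values:
y = 1: x² = 205·1² + 1 = 206, not a perfect square
y = 2: x² = 205·2² + 1 = 821, not a perfect square
y = 3: x² = 205·3² + 1 = 1846, not a perfect square
... continuing the search (or via continued fractions) ...
y = 2772: x² = 205·2772² + 1 = 1575216721, x = 39689 ✓

Verify: 39689² - 205·2772² = 1575216721 - 1575216720 = 1 ✓

x = 39689, y = 2772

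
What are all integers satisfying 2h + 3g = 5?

Step 1: Compute gcd(2, 3) = 1.
Since 1 divides 5, solutions exist.

Step 2: Find a particular solution using extended Euclidean algorithm.
We get h₀ = -5, g₀ = 5.
Check: 2*-5 + 3*5 = 5 = 5 ✓

Step 3: Write the general solution.
h = -5 + (3/1)t = -5 + 3t
g = 5 - (2/1)t = 5 - 2t
for any integer t.

h = -5 + 3t, g = 5 - 2t for integer t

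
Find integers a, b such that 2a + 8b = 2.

Step 1: Check solvability.
gcd(2, 8) = 2
Since 2 divides 2, solutions exist.

Step 2: Apply extended Euclidean algorithm to find gcd.
We find integers such that 2*x0 + 8*y0 = 2

Step 3: Scale the particular solution.
Multiply by 2/2 = 1:
a = 1, b = 0

Step 4: Verify.
2*(1) + 8*(0) = 2 = 2 ✓

a = 1, b = 0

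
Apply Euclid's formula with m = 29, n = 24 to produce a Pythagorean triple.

a = m² - n² = 29² - 24² = 841 - 576 = 265
b = 2mn = 2·29·24 = 1392
c = m² + n² = 841 + 576 = 1417
Verify: 265² + 1392² = 70225 + 1937664 = 2007889 = 1417² ✓

(265, 1392, 1417)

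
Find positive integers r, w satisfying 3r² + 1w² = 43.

Try small values of r and check whether (43 - 3r²)/1 is a perfect square.
r = 3: 3·3² = 27, so 1w² = 43 - 27 = 16, giving w² = 16, w = 4.
Check: 3·3² + 1·4² = 27 + 16 = 43 ✓

r = 3, w = 4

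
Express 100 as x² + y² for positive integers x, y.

We need to find integers x, y > 0 such that x² + y² = 100.
Trying x = 6: y² = 100 - 6² = 100 - 36 = 64
y = 8
Check: 6² + 8² = 36 + 64 = 100 ✓

100 = 6² + 8²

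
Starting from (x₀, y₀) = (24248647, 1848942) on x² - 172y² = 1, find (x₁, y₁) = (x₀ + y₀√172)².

Solutions to x² - Dy² = 1 are generated by powers of (x₀ + y₀√D).
The next solution satisfies x₁ + y₁√172 = (x₀ + y₀√172)², giving:
x₁ = x₀² + 172y₀² = 24248647² + 172·1848942² = 587996881330609 + 587996881330608 = 1175993762661217
y₁ = 2x₀y₀ = 2·24248647·1848942 = 89668683762948

Verify: 1175993762661217² - 172·89668683762948² = 1382961329818086779093915921089 - 1382961329818086779093915921088 = 1 ✓

x = 1175993762661217, y = 89668683762948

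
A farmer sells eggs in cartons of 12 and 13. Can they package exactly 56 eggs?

We need non-negative a, b with 12a + 13b = 56.
gcd(12, 13) = 1 divides 56, but no a in [0, 4] gives non-negative b.

No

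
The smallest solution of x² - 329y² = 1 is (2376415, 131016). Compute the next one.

Solutions to x² - Dy² = 1 are generated by powers of (x₀ + y₀√D).
The next solution satisfies x₁ + y₁√329 = (x₀ + y₀√329)², giving:
x₁ = x₀² + 329y₀² = 2376415² + 329·131016² = 5647348252225 + 5647348252224 = 11294696504449
y₁ = 2x₀y₀ = 2·2376415·131016 = 622696775280

Verify: 11294696504449² - 329·622696775280² = 127570169127612459476793601 - 127570169127612459476793600 = 1 ✓

x = 11294696504449, y = 622696775280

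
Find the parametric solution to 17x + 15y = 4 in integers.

Step 1: Compute gcd(17, 15) = 1.
Since 1 divides 4, solutions exist.

Step 2: Find a particular solution using extended Euclidean algorithm.
We get x₀ = -28, y₀ = 32.
Check: 17*-28 + 15*32 = 4 = 4 ✓

Step 3: Write the general solution.
x = -28 + (15/1)t = -28 + 15t
y = 32 - (17/1)t = 32 - 17t
for any integer t.

x = -28 + 15t, y = 32 - 17t for integer t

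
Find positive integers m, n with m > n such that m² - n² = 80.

Factor: m² - n² = (m+n)(m-n) = 80.
We need two factors of 80 with the same parity.
Use m+n = 40 and m-n = 2 (product 40·2 = 80).
Adding: 2m = 42, so m = 21.
Subtracting: 2n = 38, so n = 19.
Check: 21² - 19² = 441 - 361 = 80 ✓

m = 21, n = 19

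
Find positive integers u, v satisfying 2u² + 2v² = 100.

Try small values of u and check whether (100 - 2u²)/2 is a perfect square.
u = 1: 2·1² = 2, so 2v² = 100 - 2 = 98, giving v² = 49, v = 7.
Check: 2·1² + 2·7² = 2 + 98 = 100 ✓

u = 1, v = 7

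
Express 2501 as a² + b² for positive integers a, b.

We need to find integers a, b > 0 such that a² + b² = 2501.
Trying a = 1: b² = 2501 - 1² = 2501 - 1 = 2500
b = 50
Check: 1² + 50² = 1 + 2500 = 2501 ✓

2501 = 1² + 50²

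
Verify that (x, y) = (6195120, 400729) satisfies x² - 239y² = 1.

Compute x² = 6195120² = 38379511814400
Compute 239y² = 239·400729² = 239·160583731441 = 38379511814399
x² - 239y² = 38379511814400 - 38379511814399 = 1
Since this equals 1, (6195120, 400729) is a solution.

Yes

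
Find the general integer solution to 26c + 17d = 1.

Step 1: Compute gcd(26, 17) = 1.
Since 1 divides 1, solutions exist.

Step 2: Find a particular solution using extended Euclidean algorithm.
We get c₀ = 2, d₀ = -3.
Check: 26*2 + 17*-3 = 1 = 1 ✓

Step 3: Write the general solution.
c = 2 + (17/1)t = 2 + 17t
d = -3 - (26/1)t = -3 - 26t
for any integer t.

c = 2 + 17t, d = -3 - 26t for integer t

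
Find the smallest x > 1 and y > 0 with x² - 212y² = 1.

We seek the smallest positive integers (x, y) with x² - 212y² = 1, i.e., x² = 212y² + 1.
Try successive y values:
y = 1: x² = 212·1² + 1 = 213, not a perfect square
y = 2: x² = 212·2² + 1 = 849, not a perfect square
y = 3: x² = 212·3² + 1 = 1909, not a perfect square
... continuing the search (or via continued fractions) ...
y = 4550: x² = 212·4550² + 1 = 4388930001, x = 66249 ✓

Verify: 66249² - 212·4550² = 4388930001 - 4388930000 = 1 ✓

x = 66249, y = 4550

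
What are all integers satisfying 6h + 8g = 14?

Step 1: Compute gcd(6, 8) = 2.
Since 2 divides 14, solutions exist.

Step 2: Find a particular solution using extended Euclidean algorithm.
We get h₀ = -7, g₀ = 7.
Check: 6*-7 + 8*7 = 14 = 14 ✓

Step 3: Write the general solution.
h = -7 + (8/2)t = -7 + 4t
g = 7 - (6/2)t = 7 - 3t
for any integer t.

h = -7 + 4t, g = 7 - 3t for integer t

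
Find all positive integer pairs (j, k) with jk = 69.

The positive divisors of 69 are: 1, 3, 23, 69.
Each divisor d gives the pair (d, 69/d):
(1, 69), (3, 23), (23, 3), (69, 1)

(1, 69), (3, 23), (23, 3), (69, 1)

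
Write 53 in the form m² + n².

We need to find integers m, n > 0 such that m² + n² = 53.
Trying m = 2: n² = 53 - 2² = 53 - 4 = 49
n = 7
Check: 2² + 7² = 4 + 49 = 53 ✓

53 = 2² + 7²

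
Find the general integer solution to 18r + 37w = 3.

Step 1: Compute gcd(18, 37) = 1.
Since 1 divides 3, solutions exist.

Step 2: Find a particular solution using extended Euclidean algorithm.
We get r₀ = -6, w₀ = 3.
Check: 18*-6 + 37*3 = 3 = 3 ✓

Step 3: Write the general solution.
r = -6 + (37/1)t = -6 + 37t
w = 3 - (18/1)t = 3 - 18t
for any integer t.

r = -6 + 37t, w = 3 - 18t for integer t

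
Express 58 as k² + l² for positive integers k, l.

We need to find integers k, l > 0 such that k² + l² = 58.
Trying k = 3: l² = 58 - 3² = 58 - 9 = 49
l = 7
Check: 3² + 7² = 9 + 49 = 58 ✓

58 = 3² + 7²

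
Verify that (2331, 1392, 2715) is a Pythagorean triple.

Compute a² + b² = 2331² + 1392² = 5433561 + 1937664 = 7371225
Compute c² = 2715² = 7371225
Since 7371225 = 7371225, confirmed.

Yes, it is a Pythagorean triple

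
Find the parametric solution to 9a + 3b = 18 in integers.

Step 1: Compute gcd(9, 3) = 3.
Since 3 divides 18, solutions exist.

Step 2: Find a particular solution using extended Euclidean algorithm.
We get a₀ = 0, b₀ = 6.
Check: 9*0 + 3*6 = 18 = 18 ✓

Step 3: Write the general solution.
a = 0 + (3/3)t = 0 + 1t
b = 6 - (9/3)t = 6 - 3t
for any integer t.

a = 0 + 1t, b = 6 - 3t for integer t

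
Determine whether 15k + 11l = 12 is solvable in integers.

Step 1: Compute gcd(15, 11).
gcd(15, 11) = 1

Step 2: Check divisibility.
Does 1 divide 12? 12 = 1 x 12, so yes.

By the theorem on linear Diophantine equations, 15k + 11l = 12 has integer solutions if and only if gcd(15, 11) divides 12. Since 1 | 12, solutions exist.

Yes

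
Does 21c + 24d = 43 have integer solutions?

Step 1: Compute gcd(21, 24).
gcd(21, 24) = 3

Step 2: Check divisibility.
Does 3 divide 43? 43 = 3 x 14 + 1, so no.

By the theorem on linear Diophantine equations, 21c + 24d = 43 has integer solutions if and only if gcd(21, 24) divides 43. Since 3 does not divide 43, no solutions exist.

No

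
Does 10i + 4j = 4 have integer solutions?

Step 1: Compute gcd(10, 4).
gcd(10, 4) = 2

Step 2: Check divisibility.
Does 2 divide 4? 4 = 2 x 2, so yes.

By the theorem on linear Diophantine equations, 10i + 4j = 4 has integer solutions if and only if gcd(10, 4) divides 4. Since 2 | 4, solutions exist.

Yes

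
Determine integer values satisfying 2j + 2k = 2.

Step 1: Check solvability.
gcd(2, 2) = 2
Since 2 divides 2, solutions exist.

Step 2: Apply extended Euclidean algorithm to find gcd.
We find integers such that 2*x0 + 2*y0 = 2

Step 3: Scale the particular solution.
Multiply by 2/2 = 1:
j = 0, k = 1

Step 4: Verify.
2*(0) + 2*(1) = 2 = 2 ✓

j = 0, k = 1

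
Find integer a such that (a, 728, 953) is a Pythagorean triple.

a² = c² - b² = 953² - 728² = 908209 - 529984 = 378225
a = sqrt(378225) = 615

615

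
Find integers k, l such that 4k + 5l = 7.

Step 1: Check solvability.
gcd(4, 5) = 1
Since 1 divides 7, solutions exist.

Step 2: Apply extended Euclidean algorithm to find gcd.
We find integers such that 4*x0 + 5*y0 = 1

Step 3: Scale the particular solution.
Multiply by 7/1 = 7:
k = -7, l = 7

Step 4: Verify.
4*(-7) + 5*(7) = 7 = 7 ✓

k = -7, l = 7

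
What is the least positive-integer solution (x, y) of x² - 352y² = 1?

We seek the smallest positive integers (x, y) with x² - 352y² = 1, i.e., x² = 352y² + 1.
Try successive y values:
y = 1: x² = 352·1² + 1 = 353, not a perfect square
y = 2: x² = 352·2² + 1 = 1409, not a perfect square
y = 3: x² = 352·3² + 1 = 3169, not a perfect square
... continuing the search (or via continued fractions) ...
y = 4137: x² = 352·4137² + 1 = 6024398689, x = 77617 ✓

Verify: 77617² - 352·4137² = 6024398689 - 6024398688 = 1 ✓

x = 77617, y = 4137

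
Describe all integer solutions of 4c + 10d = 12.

Step 1: Compute gcd(4, 10) = 2.
Since 2 divides 12, solutions exist.

Step 2: Find a particular solution using extended Euclidean algorithm.
We get c₀ = -12, d₀ = 6.
Check: 4*-12 + 10*6 = 12 = 12 ✓

Step 3: Write the general solution.
c = -12 + (10/2)t = -12 + 5t
d = 6 - (4/2)t = 6 - 2t
for any integer t.

c = -12 + 5t, d = 6 - 2t for integer t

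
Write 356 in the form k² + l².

We need to find integers k, l > 0 such that k² + l² = 356.
Trying k = 10: l² = 356 - 10² = 356 - 100 = 256
l = 16
Check: 10² + 16² = 100 + 256 = 356 ✓

356 = 10² + 16²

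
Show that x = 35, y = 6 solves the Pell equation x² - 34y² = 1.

Compute x² = 35² = 1225
Compute 34y² = 34·6² = 34·36 = 1224
x² - 34y² = 1225 - 1224 = 1
Since this equals 1, (35, 6) is a solution.

Yes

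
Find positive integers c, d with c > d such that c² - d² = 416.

Factor: c² - d² = (c+d)(c-d) = 416.
We need two factors of 416 with the same parity.
Use c+d = 208 and c-d = 2 (product 208·2 = 416).
Adding: 2c = 210, so c = 105.
Subtracting: 2d = 206, so d = 103.
Check: 105² - 103² = 11025 - 10609 = 416 ✓

c = 105, d = 103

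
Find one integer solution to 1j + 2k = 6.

Step 1: Check solvability.
gcd(1, 2) = 1
Since 1 divides 6, solutions exist.

Step 2: Apply extended Euclidean algorithm to find gcd.
We find integers such that 1*x0 + 2*y0 = 1

Step 3: Scale the particular solution.
Multiply by 6/1 = 6:
j = 6, k = 0

Step 4: Verify.
1*(6) + 2*(0) = 6 = 6 ✓

j = 6, k = 0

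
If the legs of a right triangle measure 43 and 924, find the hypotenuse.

c² = a² + b² = 43² + 924² = 1849 + 853776 = 855625
c = 925

925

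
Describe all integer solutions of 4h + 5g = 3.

Step 1: Compute gcd(4, 5) = 1.
Since 1 divides 3, solutions exist.

Step 2: Find a particular solution using extended Euclidean algorithm.
We get h₀ = -3, g₀ = 3.
Check: 4*-3 + 5*3 = 3 = 3 ✓

Step 3: Write the general solution.
h = -3 + (5/1)t = -3 + 5t
g = 3 - (4/1)t = 3 - 4t
for any integer t.

h = -3 + 5t, g = 3 - 4t for integer t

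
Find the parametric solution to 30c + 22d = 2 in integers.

Step 1: Compute gcd(30, 22) = 2.
Since 2 divides 2, solutions exist.

Step 2: Find a particular solution using extended Euclidean algorithm.
We get c₀ = 3, d₀ = -4.
Check: 30*3 + 22*-4 = 2 = 2 ✓

Step 3: Write the general solution.
c = 3 + (22/2)t = 3 + 11t
d = -4 - (30/2)t = -4 - 15t
for any integer t.

c = 3 + 11t, d = -4 - 15t for integer t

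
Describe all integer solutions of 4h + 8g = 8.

Step 1: Compute gcd(4, 8) = 4.
Since 4 divides 8, solutions exist.

Step 2: Find a particular solution using extended Euclidean algorithm.
We get h₀ = 2, g₀ = 0.
Check: 4*2 + 8*0 = 8 = 8 ✓

Step 3: Write the general solution.
h = 2 + (8/4)t = 2 + 2t
g = 0 - (4/4)t = 0 - 1t
for any integer t.

h = 2 + 2t, g = 0 - 1t for integer t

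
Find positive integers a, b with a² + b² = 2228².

We need a² + b² = 2228² = 4963984.
Trying: 660² + 2128² = 435600 + 4528384 = 4963984 ✓

(660, 2128, 2228)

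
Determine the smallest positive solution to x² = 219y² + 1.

We seek the smallest positive integers (x, y) with x² - 219y² = 1, i.e., x² = 219y² + 1.
Try successive y values:
y = 1: x² = 219·1² + 1 = 220, not a perfect square
y = 2: x² = 219·2² + 1 = 877, not a perfect square
y = 3: x² = 219·3² + 1 = 1972, not a perfect square
... continuing the search (or via continued fractions) ...
y = 5: x² = 219·5² + 1 = 5476, x = 74 ✓

Verify: 74² - 219·5² = 5476 - 5475 = 1 ✓

x = 74, y = 5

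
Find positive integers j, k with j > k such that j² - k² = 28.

Factor: j² - k² = (j+k)(j-k) = 28.
We need two factors of 28 with the same parity.
Use j+k = 14 and j-k = 2 (product 14·2 = 28).
Adding: 2j = 16, so j = 8.
Subtracting: 2k = 12, so k = 6.
Check: 8² - 6² = 64 - 36 = 28 ✓

j = 8, k = 6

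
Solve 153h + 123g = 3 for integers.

Step 1: Check solvability.
gcd(153, 123) = 3
Since 3 divides 3, solutions exist.

Step 2: Apply extended Euclidean algorithm to find gcd.
We find integers such that 153*x0 + 123*y0 = 3

Step 3: Scale the particular solution.
Multiply by 3/3 = 1:
h = -4, g = 5

Step 4: Verify.
153*(-4) + 123*(5) = 3 = 3 ✓

h = -4, g = 5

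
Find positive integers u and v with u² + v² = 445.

We need to find integers u, v > 0 such that u² + v² = 445.
Trying u = 2: v² = 445 - 2² = 445 - 4 = 441
v = 21
Check: 2² + 21² = 4 + 441 = 445 ✓

445 = 2² + 21²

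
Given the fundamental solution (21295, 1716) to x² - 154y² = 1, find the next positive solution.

Solutions to x² - Dy² = 1 are generated by powers of (x₀ + y₀√D).
The next solution satisfies x₁ + y₁√154 = (x₀ + y₀√154)², giving:
x₁ = x₀² + 154y₀² = 21295² + 154·1716² = 453477025 + 453477024 = 906954049
y₁ = 2x₀y₀ = 2·21295·1716 = 73084440

Verify: 906954049² - 154·73084440² = 822565646997494401 - 822565646997494400 = 1 ✓

x = 906954049, y = 73084440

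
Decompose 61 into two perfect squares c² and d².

We need to find integers c, d > 0 such that c² + d² = 61.
Trying c = 5: d² = 61 - 5² = 61 - 25 = 36
d = 6
Check: 5² + 6² = 25 + 36 = 61 ✓

61 = 5² + 6²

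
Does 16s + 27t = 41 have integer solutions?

Step 1: Compute gcd(16, 27).
gcd(16, 27) = 1

Step 2: Check divisibility.
Does 1 divide 41? 41 = 1 x 41, so yes.

By the theorem on linear Diophantine equations, 16s + 27t = 41 has integer solutions if and only if gcd(16, 27) divides 41. Since 1 | 41, solutions exist.

Yes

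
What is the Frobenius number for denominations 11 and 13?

For two coprime denominations a and b, the Frobenius number (largest value not representable as a non-negative combination) is ab - a - b.
Here gcd(11, 13) = 1, so they are coprime.
F(11, 13) = 11·13 - 11 - 13 = 143 - 24 = 119

119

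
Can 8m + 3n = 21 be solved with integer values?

Step 1: Compute gcd(8, 3).
gcd(8, 3) = 1

Step 2: Check divisibility.
Does 1 divide 21? 21 = 1 x 21, so yes.

By the theorem on linear Diophantine equations, 8m + 3n = 21 has integer solutions if and only if gcd(8, 3) divides 21. Since 1 | 21, solutions exist.

Yes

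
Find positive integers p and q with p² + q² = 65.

We need to find integers p, q > 0 such that p² + q² = 65.
Trying p = 1: q² = 65 - 1² = 65 - 1 = 64
q = 8
Check: 1² + 8² = 1 + 64 = 65 ✓

65 = 1² + 8²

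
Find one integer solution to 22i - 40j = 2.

Step 1: Check solvability.
gcd(22, 40) = 2
Since 2 divides 2, solutions exist.

Step 2: Apply extended Euclidean algorithm to find gcd.
We find integers such that 22*x0 + 40*y0 = 2

Step 3: Scale the particular solution.
Multiply by 2/2 = 1:
i = -9, j = -5

Step 4: Verify.
22*(-9) - 40*(-5) = 2 = 2 ✓

i = -9, j = -5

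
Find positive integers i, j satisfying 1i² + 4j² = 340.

Try small values of i and check whether (340 - 1i²)/4 is a perfect square.
i = 4: 1·4² = 16, so 4j² = 340 - 16 = 324, giving j² = 81, j = 9.
Check: 1·4² + 4·9² = 16 + 324 = 340 ✓

i = 4, j = 9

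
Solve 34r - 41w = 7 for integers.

Step 1: Check solvability.
gcd(34, 41) = 1
Since 1 divides 7, solutions exist.

Step 2: Apply extended Euclidean algorithm to find gcd.
We find integers such that 34*x0 + 41*y0 = 1

Step 3: Scale the particular solution.
Multiply by 7/1 = 7:
r = -42, w = -35

Step 4: Verify.
34*(-42) - 41*(-35) = 7 = 7 ✓

r = -42, w = -35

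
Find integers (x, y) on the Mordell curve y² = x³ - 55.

Try small integer x values and check whether x³ - 55 is a perfect square.
x = 4: x³ - 55 = 4³ - 55 = 64 - 55 = 9
Is 9 a perfect square? 3² = 9 ✓
So (x, y) = (4, 3) is a solution.

x = 4, y = 3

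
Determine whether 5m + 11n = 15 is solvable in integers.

Step 1: Compute gcd(5, 11).
gcd(5, 11) = 1

Step 2: Check divisibility.
Does 1 divide 15? 15 = 1 x 15, so yes.

By the theorem on linear Diophantine equations, 5m + 11n = 15 has integer solutions if and only if gcd(5, 11) divides 15. Since 1 | 15, solutions exist.

Yes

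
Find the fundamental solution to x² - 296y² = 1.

We seek the smallest positive integers (x, y) with x² - 296y² = 1, i.e., x² = 296y² + 1.
Try successive y values:
y = 1: x² = 296·1² + 1 = 297, not a perfect square
y = 2: x² = 296·2² + 1 = 1185, not a perfect square
y = 3: x² = 296·3² + 1 = 2665, not a perfect square
... continuing the search (or via continued fractions) ...
y = 215: x² = 296·215² + 1 = 13682601, x = 3699 ✓

Verify: 3699² - 296·215² = 13682601 - 13682600 = 1 ✓

x = 3699, y = 215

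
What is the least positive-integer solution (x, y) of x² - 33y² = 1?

We seek the smallest positive integers (x, y) with x² - 33y² = 1, i.e., x² = 33y² + 1.
Try successive y values:
y = 1: x² = 33·1² + 1 = 34, not a perfect square
y = 2: x² = 33·2² + 1 = 133, not a perfect square
y = 3: x² = 33·3² + 1 = 298, not a perfect square
... continuing the search (or via continued fractions) ...
y = 4: x² = 33·4² + 1 = 529, x = 23 ✓

Verify: 23² - 33·4² = 529 - 528 = 1 ✓

x = 23, y = 4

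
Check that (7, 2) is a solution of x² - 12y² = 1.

Compute x² = 7² = 49
Compute 12y² = 12·2² = 12·4 = 48
x² - 12y² = 49 - 48 = 1
Since this equals 1, (7, 2) is a solution.

Yes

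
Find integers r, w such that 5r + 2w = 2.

Step 1: Check solvability.
gcd(5, 2) = 1
Since 1 divides 2, solutions exist.

Step 2: Apply extended Euclidean algorithm to find gcd.
We find integers such that 5*x0 + 2*y0 = 1

Step 3: Scale the particular solution.
Multiply by 2/1 = 2:
r = 2, w = -4

Step 4: Verify.
5*(2) + 2*(-4) = 2 = 2 ✓

r = 2, w = -4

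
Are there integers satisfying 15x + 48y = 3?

Step 1: Compute gcd(15, 48).
gcd(15, 48) = 3

Step 2: Check divisibility.
Does 3 divide 3? 3 = 3 x 1, so yes.

By the theorem on linear Diophantine equations, 15x + 48y = 3 has integer solutions if and only if gcd(15, 48) divides 3. Since 3 | 3, solutions exist.

Yes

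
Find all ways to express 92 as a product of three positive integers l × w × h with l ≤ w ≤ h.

Iterate l from 1 to ⌊92^(1/3)⌋. For each l dividing 92, iterate w ≥ l with w dividing 92/l, and set h = 92/(l·w).
Triples found (4): (1×1×92), (1×2×46), (1×4×23), (2×2×23)

(1×1×92), (1×2×46), (1×4×23), (2×2×23)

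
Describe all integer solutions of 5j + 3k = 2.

Step 1: Compute gcd(5, 3) = 1.
Since 1 divides 2, solutions exist.

Step 2: Find a particular solution using extended Euclidean algorithm.
We get j₀ = -2, k₀ = 4.
Check: 5*-2 + 3*4 = 2 = 2 ✓

Step 3: Write the general solution.
j = -2 + (3/1)t = -2 + 3t
k = 4 - (5/1)t = 4 - 5t
for any integer t.

j = -2 + 3t, k = 4 - 5t for integer t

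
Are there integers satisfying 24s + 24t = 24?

Step 1: Compute gcd(24, 24).
gcd(24, 24) = 24

Step 2: Check divisibility.
Does 24 divide 24? 24 = 24 x 1, so yes.

By the theorem on linear Diophantine equations, 24s + 24t = 24 has integer solutions if and only if gcd(24, 24) divides 24. Since 24 | 24, solutions exist.

Yes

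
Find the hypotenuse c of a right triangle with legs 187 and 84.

c² = a² + b² = 187² + 84² = 34969 + 7056 = 42025
c = sqrt(42025) = 205

205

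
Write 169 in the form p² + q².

We need to find integers p, q > 0 such that p² + q² = 169.
Trying p = 5: q² = 169 - 5² = 169 - 25 = 144
q = 12
Check: 5² + 12² = 25 + 144 = 169 ✓

169 = 5² + 12²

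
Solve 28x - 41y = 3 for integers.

Step 1: Check solvability.
gcd(28, 41) = 1
Since 1 divides 3, solutions exist.

Step 2: Apply extended Euclidean algorithm to find gcd.
We find integers such that 28*x0 + 41*y0 = 1

Step 3: Scale the particular solution.
Multiply by 3/1 = 3:
x = -57, y = -39

Step 4: Verify.
28*(-57) - 41*(-39) = 3 = 3 ✓

x = -57, y = -39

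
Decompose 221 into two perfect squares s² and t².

We need to find integers s, t > 0 such that s² + t² = 221.
Trying s = 5: t² = 221 - 5² = 221 - 25 = 196
t = 14
Check: 5² + 14² = 25 + 196 = 221 ✓

221 = 5² + 14²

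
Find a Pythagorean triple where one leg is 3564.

We need the other leg and hypotenuse such that 3564² + x² = c².
Take x = 735, c = 3639: 3564² + 735² = 12702096 + 540225 = 13242321 = 3639² ✓
Triple: (735, 3564, 3639)

(735, 3564, 3639)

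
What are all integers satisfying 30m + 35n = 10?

Step 1: Compute gcd(30, 35) = 5.
Since 5 divides 10, solutions exist.

Step 2: Find a particular solution using extended Euclidean algorithm.
We get m₀ = -2, n₀ = 2.
Check: 30*-2 + 35*2 = 10 = 10 ✓

Step 3: Write the general solution.
m = -2 + (35/5)t = -2 + 7t
n = 2 - (30/5)t = 2 - 6t
for any integer t.

m = -2 + 7t, n = 2 - 6t for integer t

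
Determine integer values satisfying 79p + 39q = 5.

Step 1: Check solvability.
gcd(79, 39) = 1
Since 1 divides 5, solutions exist.

Step 2: Apply extended Euclidean algorithm to find gcd.
We find integers such that 79*x0 + 39*y0 = 1

Step 3: Scale the particular solution.
Multiply by 5/1 = 5:
p = 5, q = -10

Step 4: Verify.
79*(5) + 39*(-10) = 5 = 5 ✓

p = 5, q = -10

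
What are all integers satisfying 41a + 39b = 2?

Step 1: Compute gcd(41, 39) = 1.
Since 1 divides 2, solutions exist.

Step 2: Find a particular solution using extended Euclidean algorithm.
We get a₀ = -38, b₀ = 40.
Check: 41*-38 + 39*40 = 2 = 2 ✓

Step 3: Write the general solution.
a = -38 + (39/1)t = -38 + 39t
b = 40 - (41/1)t = 40 - 41t
for any integer t.

a = -38 + 39t, b = 40 - 41t for integer t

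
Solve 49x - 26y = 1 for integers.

Step 1: Check solvability.
gcd(49, 26) = 1
Since 1 divides 1, solutions exist.

Step 2: Apply extended Euclidean algorithm to find gcd.
We find integers such that 49*x0 + 26*y0 = 1

Step 3: Scale the particular solution.
Multiply by 1/1 = 1:
x = -9, y = -17

Step 4: Verify.
49*(-9) - 26*(-17) = 1 = 1 ✓

x = -9, y = -17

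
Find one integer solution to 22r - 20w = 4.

Step 1: Check solvability.
gcd(22, 20) = 2
Since 2 divides 4, solutions exist.

Step 2: Apply extended Euclidean algorithm to find gcd.
We find integers such that 22*x0 + 20*y0 = 2

Step 3: Scale the particular solution.
Multiply by 4/2 = 2:
r = 2, w = 2

Step 4: Verify.
22*(2) - 20*(2) = 4 = 4 ✓

r = 2, w = 2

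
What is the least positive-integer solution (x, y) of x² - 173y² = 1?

We seek the smallest positive integers (x, y) with x² - 173y² = 1, i.e., x² = 173y² + 1.
Try successive y values:
y = 1: x² = 173·1² + 1 = 174, not a perfect square
y = 2: x² = 173·2² + 1 = 693, not a perfect square
y = 3: x² = 173·3² + 1 = 1558, not a perfect square
... continuing the search (or via continued fractions) ...
y = 190060: x² = 173·190060² + 1 = 6249245022801, x = 2499849 ✓

Verify: 2499849² - 173·190060² = 6249245022801 - 6249245022800 = 1 ✓

x = 2499849, y = 190060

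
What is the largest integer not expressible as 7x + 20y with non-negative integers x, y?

For two coprime denominations a and b, the Frobenius number (largest value not representable as a non-negative combination) is ab - a - b.
Here gcd(7, 20) = 1, so they are coprime.
F(7, 20) = 7·20 - 7 - 20 = 140 - 27 = 113

113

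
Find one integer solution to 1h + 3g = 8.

Step 1: Check solvability.
gcd(1, 3) = 1
Since 1 divides 8, solutions exist.

Step 2: Apply extended Euclidean algorithm to find gcd.
We find integers such that 1*x0 + 3*y0 = 1

Step 3: Scale the particular solution.
Multiply by 8/1 = 8:
h = 8, g = 0

Step 4: Verify.
1*(8) + 3*(0) = 8 = 8 ✓

h = 8, g = 0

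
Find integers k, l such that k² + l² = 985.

We need to find integers k, l > 0 such that k² + l² = 985.
Trying k = 12: l² = 985 - 12² = 985 - 144 = 841
l = 29
Check: 12² + 29² = 144 + 841 = 985 ✓

985 = 12² + 29²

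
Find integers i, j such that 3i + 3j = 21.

Step 1: Check solvability.
gcd(3, 3) = 3
Since 3 divides 21, solutions exist.

Step 2: Apply extended Euclidean algorithm to find gcd.
We find integers such that 3*x0 + 3*y0 = 3

Step 3: Scale the particular solution.
Multiply by 21/3 = 7:
i = 0, j = 7

Step 4: Verify.
3*(0) + 3*(7) = 21 = 21 ✓

i = 0, j = 7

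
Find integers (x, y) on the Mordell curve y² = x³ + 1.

Try small integer x values and check whether x³ + 1 is a perfect square.
x = -1: x³ + 1 = -1³ + 1 = -1 + 1 = 0
Is 0 a perfect square? 0² = 0 ✓
So (x, y) = (-1, 0) is a solution.

x = -1, y = 0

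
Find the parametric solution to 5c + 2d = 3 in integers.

Step 1: Compute gcd(5, 2) = 1.
Since 1 divides 3, solutions exist.

Step 2: Find a particular solution using extended Euclidean algorithm.
We get c₀ = 3, d₀ = -6.
Check: 5*3 + 2*-6 = 3 = 3 ✓

Step 3: Write the general solution.
c = 3 + (2/1)t = 3 + 2t
d = -6 - (5/1)t = -6 - 5t
for any integer t.

c = 3 + 2t, d = -6 - 5t for integer t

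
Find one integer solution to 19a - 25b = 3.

Step 1: Check solvability.
gcd(19, 25) = 1
Since 1 divides 3, solutions exist.

Step 2: Apply extended Euclidean algorithm to find gcd.
We find integers such that 19*x0 + 25*y0 = 1

Step 3: Scale the particular solution.
Multiply by 3/1 = 3:
a = 12, b = 9

Step 4: Verify.
19*(12) - 25*(9) = 3 = 3 ✓

a = 12, b = 9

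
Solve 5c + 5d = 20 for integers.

Step 1: Check solvability.
gcd(5, 5) = 5
Since 5 divides 20, solutions exist.

Step 2: Apply extended Euclidean algorithm to find gcd.
We find integers such that 5*x0 + 5*y0 = 5

Step 3: Scale the particular solution.
Multiply by 20/5 = 4:
c = 0, d = 4

Step 4: Verify.
5*(0) + 5*(4) = 20 = 20 ✓

c = 0, d = 4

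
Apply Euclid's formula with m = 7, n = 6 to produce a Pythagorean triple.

a = m² - n² = 7² - 6² = 49 - 36 = 13
b = 2mn = 2·7·6 = 84
c = m² + n² = 49 + 36 = 85
Verify: 13² + 84² = 169 + 7056 = 7225 = 85² ✓

(13, 84, 85)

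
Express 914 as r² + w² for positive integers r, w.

We need to find integers r, w > 0 such that r² + w² = 914.
Trying r = 17: w² = 914 - 17² = 914 - 289 = 625
w = 25
Check: 17² + 25² = 289 + 625 = 914 ✓

914 = 17² + 25²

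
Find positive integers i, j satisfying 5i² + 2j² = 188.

Try small values of i and check whether (188 - 5i²)/2 is a perfect square.
i = 6: 5·6² = 180, so 2j² = 188 - 180 = 8, giving j² = 4, j = 2.
Check: 5·6² + 2·2² = 180 + 8 = 188 ✓

i = 6, j = 2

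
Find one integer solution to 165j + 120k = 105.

Step 1: Check solvability.
gcd(165, 120) = 15
Since 15 divides 105, solutions exist.

Step 2: Apply extended Euclidean algorithm to find gcd.
We find integers such that 165*x0 + 120*y0 = 15

Step 3: Scale the particular solution.
Multiply by 105/15 = 7:
j = 21, k = -28

Step 4: Verify.
165*(21) + 120*(-28) = 105 = 105 ✓

j = 21, k = -28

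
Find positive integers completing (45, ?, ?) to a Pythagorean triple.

We need the other leg and hypotenuse such that 45² + x² = c².
Take x = 28, c = 53: 45² + 28² = 2025 + 784 = 2809 = 53² ✓
Triple: (45, 28, 53)

(45, 28, 53)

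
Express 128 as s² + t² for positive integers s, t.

We need to find integers s, t > 0 such that s² + t² = 128.
Trying s = 8: t² = 128 - 8² = 128 - 64 = 64
t = 8
Check: 8² + 8² = 64 + 64 = 128 ✓

128 = 8² + 8²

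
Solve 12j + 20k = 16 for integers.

Step 1: Check solvability.
gcd(12, 20) = 4
Since 4 divides 16, solutions exist.

Step 2: Apply extended Euclidean algorithm to find gcd.
We find integers such that 12*x0 + 20*y0 = 4

Step 3: Scale the particular solution.
Multiply by 16/4 = 4:
j = 8, k = -4

Step 4: Verify.
12*(8) + 20*(-4) = 16 = 16 ✓

j = 8, k = -4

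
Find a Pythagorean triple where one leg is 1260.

We need the other leg and hypotenuse such that 1260² + x² = c².
Take x = 195, c = 1275: 1260² + 195² = 1587600 + 38025 = 1625625 = 1275² ✓
Triple: (195, 1260, 1275)

(195, 1260, 1275)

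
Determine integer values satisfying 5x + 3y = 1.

Step 1: Check solvability.
gcd(5, 3) = 1
Since 1 divides 1, solutions exist.

Step 2: Apply extended Euclidean algorithm to find gcd.
We find integers such that 5*x0 + 3*y0 = 1

Step 3: Scale the particular solution.
Multiply by 1/1 = 1:
x = -1, y = 2

Step 4: Verify.
5*(-1) + 3*(2) = 1 = 1 ✓

x = -1, y = 2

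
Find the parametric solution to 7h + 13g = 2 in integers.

Step 1: Compute gcd(7, 13) = 1.
Since 1 divides 2, solutions exist.

Step 2: Find a particular solution using extended Euclidean algorithm.
We get h₀ = 4, g₀ = -2.
Check: 7*4 + 13*-2 = 2 = 2 ✓

Step 3: Write the general solution.
h = 4 + (13/1)t = 4 + 13t
g = -2 - (7/1)t = -2 - 7t
for any integer t.

h = 4 + 13t, g = -2 - 7t for integer t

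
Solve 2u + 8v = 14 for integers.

Step 1: Check solvability.
gcd(2, 8) = 2
Since 2 divides 14, solutions exist.

Step 2: Apply extended Euclidean algorithm to find gcd.
We find integers such that 2*x0 + 8*y0 = 2

Step 3: Scale the particular solution.
Multiply by 14/2 = 7:
u = 7, v = 0

Step 4: Verify.
2*(7) + 8*(0) = 14 = 14 ✓

u = 7, v = 0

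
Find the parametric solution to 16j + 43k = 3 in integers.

Step 1: Compute gcd(16, 43) = 1.
Since 1 divides 3, solutions exist.

Step 2: Find a particular solution using extended Euclidean algorithm.
We get j₀ = -24, k₀ = 9.
Check: 16*-24 + 43*9 = 3 = 3 ✓

Step 3: Write the general solution.
j = -24 + (43/1)t = -24 + 43t
k = 9 - (16/1)t = 9 - 16t
for any integer t.

j = -24 + 43t, k = 9 - 16t for integer t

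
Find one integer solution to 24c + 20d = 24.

Step 1: Check solvability.
gcd(24, 20) = 4
Since 4 divides 24, solutions exist.

Step 2: Apply extended Euclidean algorithm to find gcd.
We find integers such that 24*x0 + 20*y0 = 4

Step 3: Scale the particular solution.
Multiply by 24/4 = 6:
c = 6, d = -6

Step 4: Verify.
24*(6) + 20*(-6) = 24 = 24 ✓

c = 6, d = -6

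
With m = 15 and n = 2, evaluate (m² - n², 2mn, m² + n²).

a = m² - n² = 225 - 4 = 221
b = 2mn = 2·15·2 = 60
c = m² + n² = 225 + 4 = 229
Verify: 221² + 60² = 48841 + 3600 = 52441 = 229² ✓

(221, 60, 229)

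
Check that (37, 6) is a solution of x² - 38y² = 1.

Compute x² = 37² = 1369
Compute 38y² = 38·6² = 38·36 = 1368
x² - 38y² = 1369 - 1368 = 1
Since this equals 1, (37, 6) is a solution.

Yes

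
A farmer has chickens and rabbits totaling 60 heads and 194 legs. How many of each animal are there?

Let c = chickens, r = rabbits.
Heads: c + r = 60
Legs: 2c + 4r = 194
From the first equation, c = 60 - r. Substitute:
2(60 - r) + 4r = 194
120 + 2r = 194
r = (194 - 120)/2 = 37
c = 60 - 37 = 23

Chickens: 23, Rabbits: 37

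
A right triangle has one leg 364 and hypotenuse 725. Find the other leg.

a² = c² - b² = 525625 - 132496 = 393129
a = 627

627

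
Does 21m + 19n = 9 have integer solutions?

Step 1: Compute gcd(21, 19).
gcd(21, 19) = 1

Step 2: Check divisibility.
Does 1 divide 9? 9 = 1 x 9, so yes.

By the theorem on linear Diophantine equations, 21m + 19n = 9 has integer solutions if and only if gcd(21, 19) divides 9. Since 1 | 9, solutions exist.

Yes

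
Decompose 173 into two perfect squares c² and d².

We need to find integers c, d > 0 such that c² + d² = 173.
Trying c = 2: d² = 173 - 2² = 173 - 4 = 169
d = 13
Check: 2² + 13² = 4 + 169 = 173 ✓

173 = 2² + 13²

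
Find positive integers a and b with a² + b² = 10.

We need to find integers a, b > 0 such that a² + b² = 10.
Trying a = 1: b² = 10 - 1² = 10 - 1 = 9
b = 3
Check: 1² + 3² = 1 + 9 = 10 ✓

10 = 1² + 3²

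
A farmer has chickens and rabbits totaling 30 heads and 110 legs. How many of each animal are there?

Let c = chickens, r = rabbits.
Heads: c + r = 30
Legs: 2c + 4r = 110
From the first equation, c = 30 - r. Substitute:
2(30 - r) + 4r = 110
60 + 2r = 110
r = (110 - 60)/2 = 25
c = 30 - 25 = 5

Chickens: 5, Rabbits: 25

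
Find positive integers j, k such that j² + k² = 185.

Search for j with 185 - j² a perfect square.
j = 4: 185 - 4² = 185 - 16 = 169 = 13² ✓
So j = 4, k = 13.

j = 4, k = 13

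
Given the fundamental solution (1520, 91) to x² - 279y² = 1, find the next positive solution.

Solutions to x² - Dy² = 1 are generated by powers of (x₀ + y₀√D).
The next solution satisfies x₁ + y₁√279 = (x₀ + y₀√279)², giving:
x₁ = x₀² + 279y₀² = 1520² + 279·91² = 2310400 + 2310399 = 4620799
y₁ = 2x₀y₀ = 2·1520·91 = 276640

Verify: 4620799² - 279·276640² = 21351783398401 - 21351783398400 = 1 ✓

x = 4620799, y = 276640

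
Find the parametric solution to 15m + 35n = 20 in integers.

Step 1: Compute gcd(15, 35) = 5.
Since 5 divides 20, solutions exist.

Step 2: Find a particular solution using extended Euclidean algorithm.
We get m₀ = -8, n₀ = 4.
Check: 15*-8 + 35*4 = 20 = 20 ✓

Step 3: Write the general solution.
m = -8 + (35/5)t = -8 + 7t
n = 4 - (15/5)t = 4 - 3t
for any integer t.

m = -8 + 7t, n = 4 - 3t for integer t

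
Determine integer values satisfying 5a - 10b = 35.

Step 1: Check solvability.
gcd(5, 10) = 5
Since 5 divides 35, solutions exist.

Step 2: Apply extended Euclidean algorithm to find gcd.
We find integers such that 5*x0 + 10*y0 = 5

Step 3: Scale the particular solution.
Multiply by 35/5 = 7:
a = 7, b = 0

Step 4: Verify.
5*(7) - 10*(0) = 35 = 35 ✓

a = 7, b = 0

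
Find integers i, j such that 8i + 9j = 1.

Step 1: Check solvability.
gcd(8, 9) = 1
Since 1 divides 1, solutions exist.

Step 2: Apply extended Euclidean algorithm to find gcd.
We find integers such that 8*x0 + 9*y0 = 1

Step 3: Scale the particular solution.
Multiply by 1/1 = 1:
i = -1, j = 1

Step 4: Verify.
8*(-1) + 9*(1) = 1 = 1 ✓

i = -1, j = 1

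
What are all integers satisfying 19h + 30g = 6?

Step 1: Compute gcd(19, 30) = 1.
Since 1 divides 6, solutions exist.

Step 2: Find a particular solution using extended Euclidean algorithm.
We get h₀ = -66, g₀ = 42.
Check: 19*-66 + 30*42 = 6 = 6 ✓

Step 3: Write the general solution.
h = -66 + (30/1)t = -66 + 30t
g = 42 - (19/1)t = 42 - 19t
for any integer t.

h = -66 + 30t, g = 42 - 19t for integer t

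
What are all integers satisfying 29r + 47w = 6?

Step 1: Compute gcd(29, 47) = 1.
Since 1 divides 6, solutions exist.

Step 2: Find a particular solution using extended Euclidean algorithm.
We get r₀ = 78, w₀ = -48.
Check: 29*78 + 47*-48 = 6 = 6 ✓

Step 3: Write the general solution.
r = 78 + (47/1)t = 78 + 47t
w = -48 - (29/1)t = -48 - 29t
for any integer t.

r = 78 + 47t, w = -48 - 29t for integer t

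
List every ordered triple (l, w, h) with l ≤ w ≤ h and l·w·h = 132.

Iterate l from 1 to ⌊132^(1/3)⌋. For each l dividing 132, iterate w ≥ l with w dividing 132/l, and set h = 132/(l·w).
Triples found (10): (1×1×132), (1×2×66), (1×3×44), (1×4×33), (1×6×22), (1×11×12), (2×2×33), (2×3×22), (2×6×11), (3×4×11)

(1×1×132), (1×2×66), (1×3×44), (1×4×33), (1×6×22), (1×11×12), (2×2×33), (2×3×22), (2×6×11), (3×4×11)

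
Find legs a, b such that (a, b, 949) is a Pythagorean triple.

We need a² + b² = 949² = 900601.
Trying: 301² + 900² = 90601 + 810000 = 900601 ✓

(301, 900, 949)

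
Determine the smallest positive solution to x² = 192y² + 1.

We seek the smallest positive integers (x, y) with x² - 192y² = 1, i.e., x² = 192y² + 1.
Try successive y values:
y = 1: x² = 192·1² + 1 = 193, not a perfect square
y = 2: x² = 192·2² + 1 = 769, not a perfect square
y = 3: x² = 192·3² + 1 = 1729, not a perfect square
... continuing the search (or via continued fractions) ...
y = 7: x² = 192·7² + 1 = 9409, x = 97 ✓

Verify: 97² - 192·7² = 9409 - 9408 = 1 ✓

x = 97, y = 7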